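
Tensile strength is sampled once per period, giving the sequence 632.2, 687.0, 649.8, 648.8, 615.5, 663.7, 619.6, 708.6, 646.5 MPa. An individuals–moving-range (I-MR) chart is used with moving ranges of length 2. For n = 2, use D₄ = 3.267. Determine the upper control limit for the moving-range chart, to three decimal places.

150.976

Moving ranges: 54.8, 37.2, 1.0, 33.3, 48.2, 44.1, 89.0, 62.1; M̄R̄ = 369.7000 / 8 = 46.2125
UCL_MR = D₄·M̄R̄ = 3.267 × 46.2125 = 150.9762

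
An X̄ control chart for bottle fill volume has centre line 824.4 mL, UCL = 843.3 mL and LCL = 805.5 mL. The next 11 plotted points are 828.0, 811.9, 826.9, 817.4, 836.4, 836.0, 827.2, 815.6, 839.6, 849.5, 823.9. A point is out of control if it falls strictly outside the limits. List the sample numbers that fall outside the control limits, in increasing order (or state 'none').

Compare each point to [805.5, 843.3]: sample 10 = 849.5 > UCL.

10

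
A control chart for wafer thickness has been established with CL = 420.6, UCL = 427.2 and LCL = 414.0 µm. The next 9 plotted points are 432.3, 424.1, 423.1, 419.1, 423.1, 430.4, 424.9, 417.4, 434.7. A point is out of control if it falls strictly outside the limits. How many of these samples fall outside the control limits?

Compare each point to [414.0, 427.2]: sample 1 = 432.3 > UCL; sample 6 = 430.4 > UCL; sample 9 = 434.7 > UCL.

3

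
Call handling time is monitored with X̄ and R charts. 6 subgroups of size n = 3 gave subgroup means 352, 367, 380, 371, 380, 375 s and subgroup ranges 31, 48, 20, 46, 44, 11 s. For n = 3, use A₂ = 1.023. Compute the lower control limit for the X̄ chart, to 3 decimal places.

X̄̄ = (352 + 367 + 380 + 371 + 380 + 375) / 6 = 2225.0000 / 6 = 370.8333
R̄ = (31 + 48 + 20 + 46 + 44 + 11) / 6 = 200.0000 / 6 = 33.3333
LCL = X̄̄ − A₂·R̄ = 370.8333 − 1.023 × 33.3333 = 336.7333

336.733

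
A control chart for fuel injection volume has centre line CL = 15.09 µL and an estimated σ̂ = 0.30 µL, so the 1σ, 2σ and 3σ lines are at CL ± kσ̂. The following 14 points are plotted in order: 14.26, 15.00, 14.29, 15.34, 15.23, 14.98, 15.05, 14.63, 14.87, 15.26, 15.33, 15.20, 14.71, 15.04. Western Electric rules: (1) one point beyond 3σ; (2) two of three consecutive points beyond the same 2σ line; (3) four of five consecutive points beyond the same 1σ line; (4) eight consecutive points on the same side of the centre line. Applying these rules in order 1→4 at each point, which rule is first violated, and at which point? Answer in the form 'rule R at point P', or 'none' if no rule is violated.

Zone of each point (C = within 1σ̂, B = 1σ̂–2σ̂, A = 2σ̂–3σ̂, * = beyond 3σ̂; sign = side of CL): 1:-A, 2:-C, 3:-A, 4:+C, 5:+C, 6:-C, 7:-C, 8:-B, 9:-C, 10:+C, 11:+C, 12:+C, 13:-B, 14:-C
Rule 2 (two of three consecutive points beyond the same 2σ limit) is satisfied at point 3.

rule 2 at point 3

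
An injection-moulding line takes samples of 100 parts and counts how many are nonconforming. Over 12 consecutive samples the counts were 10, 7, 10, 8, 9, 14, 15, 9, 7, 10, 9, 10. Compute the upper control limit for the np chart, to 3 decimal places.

18.766

p̄ = Σdᵢ / (k·n) = 118 / (12 × 100) = 0.09833
UCL = np̄ + 3·√(np̄(1−p̄)) = 9.8333 + 3 × √(9.8333×0.90167) = 9.8333 + 3 × 2.9776 = 18.7663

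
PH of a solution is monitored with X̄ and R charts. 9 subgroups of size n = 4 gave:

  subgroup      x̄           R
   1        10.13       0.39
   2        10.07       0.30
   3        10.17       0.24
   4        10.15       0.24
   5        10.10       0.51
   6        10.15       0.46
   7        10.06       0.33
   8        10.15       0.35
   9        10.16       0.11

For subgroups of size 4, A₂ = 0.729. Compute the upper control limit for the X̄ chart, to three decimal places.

X̄̄ = (10.13 + 10.07 + 10.17 + 10.15 + 10.10 + 10.15 + 10.06 + 10.15 + 10.16) / 9 = 91.1400 / 9 = 10.1267
R̄ = (0.39 + 0.30 + 0.24 + 0.24 + 0.51 + 0.46 + 0.33 + 0.35 + 0.11) / 9 = 2.9300 / 9 = 0.3256
UCL = X̄̄ + A₂·R̄ = 10.1267 + 0.729 × 0.3256 = 10.3640

10.364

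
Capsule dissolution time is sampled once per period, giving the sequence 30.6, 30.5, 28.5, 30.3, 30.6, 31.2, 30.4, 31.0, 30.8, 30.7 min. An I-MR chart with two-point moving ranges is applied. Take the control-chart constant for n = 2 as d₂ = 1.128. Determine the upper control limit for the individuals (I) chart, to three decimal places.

32.381

X̄ = (30.6 + 30.5 + 28.5 + 30.3 + 30.6 + 31.2 + 30.4 + 31.0 + 30.8 + 30.7) / 10 = 30.4600
Moving ranges: 0.1, 2.0, 1.8, 0.3, 0.6, 0.8, 0.6, 0.2, 0.1; M̄R̄ = 6.5000 / 9 = 0.7222
UCL = X̄ + 3·M̄R̄/d₂ = 30.4600 + 3 × 0.7222 / 1.128 = 32.3808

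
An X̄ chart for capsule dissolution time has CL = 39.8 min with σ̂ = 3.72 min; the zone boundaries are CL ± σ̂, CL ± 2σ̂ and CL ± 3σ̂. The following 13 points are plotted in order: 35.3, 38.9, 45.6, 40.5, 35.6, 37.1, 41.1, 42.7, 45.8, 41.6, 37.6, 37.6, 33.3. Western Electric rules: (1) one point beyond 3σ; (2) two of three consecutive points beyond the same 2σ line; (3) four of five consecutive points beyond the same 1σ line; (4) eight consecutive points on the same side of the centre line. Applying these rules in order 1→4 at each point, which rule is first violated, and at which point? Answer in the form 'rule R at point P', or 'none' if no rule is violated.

none

Zone of each point (C = within 1σ̂, B = 1σ̂–2σ̂, A = 2σ̂–3σ̂, * = beyond 3σ̂; sign = side of CL): 1:-B, 2:-C, 3:+B, 4:+C, 5:-B, 6:-C, 7:+C, 8:+C, 9:+B, 10:+C, 11:-C, 12:-C, 13:-B
No rule fires across all 13 points.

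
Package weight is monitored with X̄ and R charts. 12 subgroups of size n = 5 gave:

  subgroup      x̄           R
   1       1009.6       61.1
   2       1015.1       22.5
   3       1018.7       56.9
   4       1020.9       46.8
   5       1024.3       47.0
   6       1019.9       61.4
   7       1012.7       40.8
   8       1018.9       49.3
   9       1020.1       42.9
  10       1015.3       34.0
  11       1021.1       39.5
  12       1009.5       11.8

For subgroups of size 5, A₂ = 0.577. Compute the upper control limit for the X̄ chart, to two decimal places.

X̄̄ = (1009.6 + 1015.1 + 1018.7 + 1020.9 + 1024.3 + 1019.9 + 1012.7 + 1018.9 + 1020.1 + 1015.3 + 1021.1 + 1009.5) / 12 = 12206.1000 / 12 = 1017.1750
R̄ = (61.1 + 22.5 + 56.9 + 46.8 + 47.0 + 61.4 + 40.8 + 49.3 + 42.9 + 34.0 + 39.5 + 11.8) / 12 = 514.0000 / 12 = 42.8333
UCL = X̄̄ + A₂·R̄ = 1017.1750 + 0.577 × 42.8333 = 1041.8898

1041.89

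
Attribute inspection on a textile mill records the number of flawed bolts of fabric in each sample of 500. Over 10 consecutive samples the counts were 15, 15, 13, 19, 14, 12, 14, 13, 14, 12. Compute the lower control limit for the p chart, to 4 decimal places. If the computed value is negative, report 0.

0.0060

p̄ = Σdᵢ / (k·n) = 141 / (10 × 500) = 0.02820
LCL = p̄ − 3·√(p̄(1−p̄)/n) = 0.02820 − 3 × 0.00740 = 0.00599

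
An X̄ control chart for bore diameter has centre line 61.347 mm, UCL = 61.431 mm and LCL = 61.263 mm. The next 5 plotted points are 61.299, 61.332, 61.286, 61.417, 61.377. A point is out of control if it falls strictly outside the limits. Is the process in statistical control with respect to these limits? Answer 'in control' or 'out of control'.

All 5 points lie within [61.263, 61.431].

in control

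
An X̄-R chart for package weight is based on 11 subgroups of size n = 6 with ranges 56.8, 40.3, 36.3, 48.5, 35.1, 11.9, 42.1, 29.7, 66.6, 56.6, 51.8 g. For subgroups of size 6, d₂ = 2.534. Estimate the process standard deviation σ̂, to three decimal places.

R̄ = (56.8 + 40.3 + 36.3 + 48.5 + 35.1 + 11.9 + 42.1 + 29.7 + 66.6 + 56.6 + 51.8) / 11 = 43.2455
σ̂ = R̄ / d₂ = 43.2455 / 2.534 = 17.0661

17.066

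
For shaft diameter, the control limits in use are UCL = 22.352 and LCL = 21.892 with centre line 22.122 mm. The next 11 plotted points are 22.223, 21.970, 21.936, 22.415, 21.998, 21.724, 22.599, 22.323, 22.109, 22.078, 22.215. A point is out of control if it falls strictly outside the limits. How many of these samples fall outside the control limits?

3

Compare each point to [21.892, 22.352]: sample 4 = 22.415 > UCL; sample 6 = 21.724 < LCL; sample 7 = 22.599 > UCL.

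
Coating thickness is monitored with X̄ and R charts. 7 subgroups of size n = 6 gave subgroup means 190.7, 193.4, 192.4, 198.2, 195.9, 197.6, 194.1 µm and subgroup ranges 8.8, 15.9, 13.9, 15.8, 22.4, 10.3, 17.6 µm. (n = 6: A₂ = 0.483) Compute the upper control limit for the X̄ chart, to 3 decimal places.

X̄̄ = (190.7 + 193.4 + 192.4 + 198.2 + 195.9 + 197.6 + 194.1) / 7 = 1362.3000 / 7 = 194.6143
R̄ = (8.8 + 15.9 + 13.9 + 15.8 + 22.4 + 10.3 + 17.6) / 7 = 104.7000 / 7 = 14.9571
UCL = X̄̄ + A₂·R̄ = 194.6143 + 0.483 × 14.9571 = 201.8386

201.839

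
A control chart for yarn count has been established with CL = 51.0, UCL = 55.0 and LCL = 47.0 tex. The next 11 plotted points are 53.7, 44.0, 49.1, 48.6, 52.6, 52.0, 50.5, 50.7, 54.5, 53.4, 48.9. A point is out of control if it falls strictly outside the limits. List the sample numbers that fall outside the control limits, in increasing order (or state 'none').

2

Compare each point to [47.0, 55.0]: sample 2 = 44.0 < LCL.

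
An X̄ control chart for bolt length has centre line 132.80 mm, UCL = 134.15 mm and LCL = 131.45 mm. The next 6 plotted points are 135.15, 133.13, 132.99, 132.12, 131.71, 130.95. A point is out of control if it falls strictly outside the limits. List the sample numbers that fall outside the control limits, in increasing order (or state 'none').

Compare each point to [131.45, 134.15]: sample 1 = 135.15 > UCL; sample 6 = 130.95 < LCL.

1, 6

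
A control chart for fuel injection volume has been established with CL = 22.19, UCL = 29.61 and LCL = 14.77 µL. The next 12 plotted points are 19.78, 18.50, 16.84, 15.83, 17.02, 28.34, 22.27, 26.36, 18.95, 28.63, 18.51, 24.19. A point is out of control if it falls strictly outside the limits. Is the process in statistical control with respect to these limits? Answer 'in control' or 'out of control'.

in control

All 12 points lie within [14.77, 29.61].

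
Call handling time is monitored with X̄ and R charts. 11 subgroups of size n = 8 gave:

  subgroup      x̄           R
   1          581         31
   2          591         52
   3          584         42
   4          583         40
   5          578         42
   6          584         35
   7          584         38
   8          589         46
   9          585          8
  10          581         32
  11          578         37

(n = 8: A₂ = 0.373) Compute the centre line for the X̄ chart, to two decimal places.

583.45

X̄̄ = (581 + 591 + 584 + 583 + 578 + 584 + 584 + 589 + 585 + 581 + 578) / 11 = 6418.0000 / 11 = 583.4545
CL = X̄̄ = 583.4545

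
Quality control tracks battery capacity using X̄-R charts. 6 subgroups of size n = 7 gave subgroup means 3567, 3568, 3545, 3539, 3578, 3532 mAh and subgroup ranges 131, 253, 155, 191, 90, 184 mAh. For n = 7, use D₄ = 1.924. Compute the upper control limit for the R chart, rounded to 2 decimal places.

R̄ = (131 + 253 + 155 + 191 + 90 + 184) / 6 = 1004.0000 / 6 = 167.3333
UCL_R = D₄·R̄ = 1.924 × 167.3333 = 321.9493

321.95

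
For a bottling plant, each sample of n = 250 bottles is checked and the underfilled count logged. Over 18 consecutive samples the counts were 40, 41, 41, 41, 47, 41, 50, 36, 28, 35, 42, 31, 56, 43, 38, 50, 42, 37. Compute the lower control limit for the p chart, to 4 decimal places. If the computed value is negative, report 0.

0.0939

p̄ = Σdᵢ / (k·n) = 739 / (18 × 250) = 0.16422
LCL = p̄ − 3·√(p̄(1−p̄)/n) = 0.16422 − 3 × 0.02343 = 0.09393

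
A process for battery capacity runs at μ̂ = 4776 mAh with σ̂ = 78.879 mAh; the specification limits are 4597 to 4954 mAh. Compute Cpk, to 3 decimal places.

0.752

Cpu = (USL − μ̂) / (3σ̂) = (4954 − 4776) / (3 × 78.879) = 0.7522; Cpl = (μ̂ − LSL) / (3σ̂) = (4776 − 4597) / (3 × 78.879) = 0.7564; Cpk = min(Cpu, Cpl) = 0.7522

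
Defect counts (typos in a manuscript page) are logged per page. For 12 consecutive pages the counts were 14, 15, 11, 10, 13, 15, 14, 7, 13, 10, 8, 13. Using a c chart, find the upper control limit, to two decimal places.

c̄ = (14 + 15 + 11 + 10 + 13 + 15 + 14 + 7 + 13 + 10 + 8 + 13) / 12 = 143 / 12 = 11.9167
UCL = c̄ + 3√c̄ = 11.9167 + 3 × √11.9167 = 11.9167 + 3 × 3.4521 = 22.2728

22.27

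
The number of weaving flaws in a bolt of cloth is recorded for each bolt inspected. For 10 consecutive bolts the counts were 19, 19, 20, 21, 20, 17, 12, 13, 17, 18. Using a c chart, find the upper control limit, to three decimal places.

c̄ = (19 + 19 + 20 + 21 + 20 + 17 + 12 + 13 + 17 + 18) / 10 = 176 / 10 = 17.6000
UCL = c̄ + 3√c̄ = 17.6000 + 3 × √17.6000 = 17.6000 + 3 × 4.1952 = 30.1857

30.186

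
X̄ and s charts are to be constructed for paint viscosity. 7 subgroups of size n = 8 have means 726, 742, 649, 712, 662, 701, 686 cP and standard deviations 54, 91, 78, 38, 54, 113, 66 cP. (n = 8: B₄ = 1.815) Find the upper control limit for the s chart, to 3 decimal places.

128.087

s̄ = (54 + 91 + 78 + 38 + 54 + 113 + 66) / 7 = 70.5714
UCL_s = B₄·s̄ = 1.815 × 70.5714 = 128.0871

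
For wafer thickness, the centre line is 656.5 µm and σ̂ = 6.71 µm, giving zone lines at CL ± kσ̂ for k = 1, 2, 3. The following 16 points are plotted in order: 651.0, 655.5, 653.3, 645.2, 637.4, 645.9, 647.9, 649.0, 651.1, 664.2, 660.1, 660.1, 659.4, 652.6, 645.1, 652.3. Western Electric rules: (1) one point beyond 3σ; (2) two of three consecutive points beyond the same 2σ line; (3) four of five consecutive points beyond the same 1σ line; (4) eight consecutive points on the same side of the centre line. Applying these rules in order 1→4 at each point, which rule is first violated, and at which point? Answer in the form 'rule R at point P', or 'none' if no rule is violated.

Zone of each point (C = within 1σ̂, B = 1σ̂–2σ̂, A = 2σ̂–3σ̂, * = beyond 3σ̂; sign = side of CL): 1:-C, 2:-C, 3:-C, 4:-B, 5:-A, 6:-B, 7:-B, 8:-B, 9:-C, 10:+B, 11:+C, 12:+C, 13:+C, 14:-C, 15:-B, 16:-C
Rule 3 (four of five consecutive points beyond the same 1σ limit) is satisfied at point 7.

rule 3 at point 7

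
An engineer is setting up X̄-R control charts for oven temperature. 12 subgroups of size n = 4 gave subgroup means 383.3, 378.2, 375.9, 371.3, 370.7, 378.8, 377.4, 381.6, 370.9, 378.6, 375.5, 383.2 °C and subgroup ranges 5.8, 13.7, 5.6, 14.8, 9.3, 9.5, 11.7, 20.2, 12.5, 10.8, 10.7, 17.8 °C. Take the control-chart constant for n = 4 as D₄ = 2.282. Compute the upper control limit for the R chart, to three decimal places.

R̄ = (5.8 + 13.7 + 5.6 + 14.8 + 9.3 + 9.5 + 11.7 + 20.2 + 12.5 + 10.8 + 10.7 + 17.8) / 12 = 142.4000 / 12 = 11.8667
UCL_R = D₄·R̄ = 2.282 × 11.8667 = 27.0797

27.080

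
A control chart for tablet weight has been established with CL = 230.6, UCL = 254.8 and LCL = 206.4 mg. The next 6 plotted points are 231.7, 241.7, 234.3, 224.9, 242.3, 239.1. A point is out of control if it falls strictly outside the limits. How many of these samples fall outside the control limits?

All 6 points lie within [206.4, 254.8].

0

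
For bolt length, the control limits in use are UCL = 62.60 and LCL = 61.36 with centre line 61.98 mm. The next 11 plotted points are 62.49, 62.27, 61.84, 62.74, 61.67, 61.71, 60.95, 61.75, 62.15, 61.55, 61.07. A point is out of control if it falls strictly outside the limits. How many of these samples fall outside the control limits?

Compare each point to [61.36, 62.60]: sample 4 = 62.74 > UCL; sample 7 = 60.95 < LCL; sample 11 = 61.07 < LCL.

3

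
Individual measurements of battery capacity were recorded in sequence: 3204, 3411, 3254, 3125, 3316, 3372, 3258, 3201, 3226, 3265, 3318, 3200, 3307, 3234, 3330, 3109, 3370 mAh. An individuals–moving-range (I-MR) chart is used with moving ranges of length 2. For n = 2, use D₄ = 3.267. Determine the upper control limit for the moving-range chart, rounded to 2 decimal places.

388.77

Moving ranges: 207, 157, 129, 191, 56, 114, 57, 25, 39, 53, 118, 107, 73, 96, 221, 261; M̄R̄ = 1904.0000 / 16 = 119.0000
UCL_MR = D₄·M̄R̄ = 3.267 × 119.0000 = 388.7730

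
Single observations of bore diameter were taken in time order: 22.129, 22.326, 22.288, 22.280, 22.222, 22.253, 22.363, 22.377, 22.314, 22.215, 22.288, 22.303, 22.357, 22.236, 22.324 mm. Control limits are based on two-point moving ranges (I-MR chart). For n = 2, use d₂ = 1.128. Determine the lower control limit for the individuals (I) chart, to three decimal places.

22.101

X̄ = (22.129 + 22.326 + 22.288 + 22.280 + 22.222 + 22.253 + 22.363 + 22.377 + 22.314 + 22.215 + 22.288 + 22.303 + 22.357 + 22.236 + 22.324) / 15 = 22.2850
Moving ranges: 0.197, 0.038, 0.008, 0.058, 0.031, 0.110, 0.014, 0.063, 0.099, 0.073, 0.015, 0.054, 0.121, 0.088; M̄R̄ = 0.9690 / 14 = 0.0692
LCL = X̄ − 3·M̄R̄/d₂ = 22.2850 − 3 × 0.0692 / 1.128 = 22.1009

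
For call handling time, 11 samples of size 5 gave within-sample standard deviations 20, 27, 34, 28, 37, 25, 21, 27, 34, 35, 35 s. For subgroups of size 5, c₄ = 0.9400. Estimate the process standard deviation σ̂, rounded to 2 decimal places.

s̄ = (20 + 27 + 34 + 28 + 37 + 25 + 21 + 27 + 34 + 35 + 35) / 11 = 29.3636
σ̂ = s̄ / c₄ = 29.3636 / 0.9400 = 31.2379

31.24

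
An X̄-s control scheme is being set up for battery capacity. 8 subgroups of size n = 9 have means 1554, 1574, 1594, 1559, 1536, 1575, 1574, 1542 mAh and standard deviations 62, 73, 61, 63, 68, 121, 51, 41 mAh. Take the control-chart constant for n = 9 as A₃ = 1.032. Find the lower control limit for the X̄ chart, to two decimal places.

1493.84

X̄̄ = (1554 + 1574 + 1594 + 1559 + 1536 + 1575 + 1574 + 1542) / 8 = 1563.5000
s̄ = (62 + 73 + 61 + 63 + 68 + 121 + 51 + 41) / 8 = 67.5000
LCL = X̄̄ − A₃·s̄ = 1563.5000 − 1.032 × 67.5000 = 1493.8400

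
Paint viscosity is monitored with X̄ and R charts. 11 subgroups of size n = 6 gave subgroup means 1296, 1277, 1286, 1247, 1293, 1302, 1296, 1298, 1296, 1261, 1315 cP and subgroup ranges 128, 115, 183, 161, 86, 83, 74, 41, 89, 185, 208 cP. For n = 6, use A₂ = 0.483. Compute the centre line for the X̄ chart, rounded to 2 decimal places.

X̄̄ = (1296 + 1277 + 1286 + 1247 + 1293 + 1302 + 1296 + 1298 + 1296 + 1261 + 1315) / 11 = 14167.0000 / 11 = 1287.9091
CL = X̄̄ = 1287.9091

1287.91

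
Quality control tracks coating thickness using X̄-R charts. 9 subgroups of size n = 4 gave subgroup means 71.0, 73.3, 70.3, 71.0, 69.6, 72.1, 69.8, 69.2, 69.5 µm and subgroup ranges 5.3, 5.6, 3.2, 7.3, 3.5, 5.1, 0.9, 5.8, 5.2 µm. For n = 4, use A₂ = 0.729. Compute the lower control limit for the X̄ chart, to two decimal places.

67.25

X̄̄ = (71.0 + 73.3 + 70.3 + 71.0 + 69.6 + 72.1 + 69.8 + 69.2 + 69.5) / 9 = 635.8000 / 9 = 70.6444
R̄ = (5.3 + 5.6 + 3.2 + 7.3 + 3.5 + 5.1 + 0.9 + 5.8 + 5.2) / 9 = 41.9000 / 9 = 4.6556
LCL = X̄̄ − A₂·R̄ = 70.6444 − 0.729 × 4.6556 = 67.2505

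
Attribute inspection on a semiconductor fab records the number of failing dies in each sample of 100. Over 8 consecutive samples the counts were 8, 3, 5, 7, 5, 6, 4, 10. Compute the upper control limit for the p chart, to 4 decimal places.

p̄ = Σdᵢ / (k·n) = 48 / (8 × 100) = 0.06000
UCL = p̄ + 3·√(p̄(1−p̄)/n) = 0.06000 + 3 × √(0.06000×0.94000/100) = 0.06000 + 3 × 0.02375 = 0.13125

0.1312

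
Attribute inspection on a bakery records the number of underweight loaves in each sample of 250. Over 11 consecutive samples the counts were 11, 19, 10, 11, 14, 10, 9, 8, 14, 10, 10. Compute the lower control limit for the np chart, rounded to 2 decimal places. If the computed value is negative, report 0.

1.54

p̄ = Σdᵢ / (k·n) = 126 / (11 × 250) = 0.04582
LCL = np̄ − 3·√(np̄(1−p̄)) = 11.4545 − 3 × 3.3060 = 1.5365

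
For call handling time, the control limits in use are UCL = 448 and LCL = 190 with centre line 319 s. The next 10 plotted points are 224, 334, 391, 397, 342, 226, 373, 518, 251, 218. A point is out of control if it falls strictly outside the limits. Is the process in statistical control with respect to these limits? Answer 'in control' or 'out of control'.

out of control

Compare each point to [190, 448]: sample 8 = 518 > UCL.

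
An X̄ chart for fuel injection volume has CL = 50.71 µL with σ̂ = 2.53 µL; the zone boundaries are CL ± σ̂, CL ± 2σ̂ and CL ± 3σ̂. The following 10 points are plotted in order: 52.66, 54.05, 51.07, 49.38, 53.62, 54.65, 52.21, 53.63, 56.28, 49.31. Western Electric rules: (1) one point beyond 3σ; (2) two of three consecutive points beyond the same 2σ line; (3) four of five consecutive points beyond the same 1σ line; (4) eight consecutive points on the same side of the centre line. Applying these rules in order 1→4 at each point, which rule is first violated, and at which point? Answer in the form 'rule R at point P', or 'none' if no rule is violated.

rule 3 at point 9

Zone of each point (C = within 1σ̂, B = 1σ̂–2σ̂, A = 2σ̂–3σ̂, * = beyond 3σ̂; sign = side of CL): 1:+C, 2:+B, 3:+C, 4:-C, 5:+B, 6:+B, 7:+C, 8:+B, 9:+A, 10:-C
Rule 3 (four of five consecutive points beyond the same 1σ limit) is satisfied at point 9.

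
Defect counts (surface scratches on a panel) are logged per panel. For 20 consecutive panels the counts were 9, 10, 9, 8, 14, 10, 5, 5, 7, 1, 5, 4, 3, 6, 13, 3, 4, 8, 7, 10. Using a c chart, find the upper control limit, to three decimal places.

15.016

c̄ = (9 + 10 + 9 + 8 + 14 + 10 + 5 + 5 + 7 + 1 + 5 + 4 + 3 + 6 + 13 + 3 + 4 + 8 + 7 + 10) / 20 = 141 / 20 = 7.0500
UCL = c̄ + 3√c̄ = 7.0500 + 3 × √7.0500 = 7.0500 + 3 × 2.6552 = 15.0156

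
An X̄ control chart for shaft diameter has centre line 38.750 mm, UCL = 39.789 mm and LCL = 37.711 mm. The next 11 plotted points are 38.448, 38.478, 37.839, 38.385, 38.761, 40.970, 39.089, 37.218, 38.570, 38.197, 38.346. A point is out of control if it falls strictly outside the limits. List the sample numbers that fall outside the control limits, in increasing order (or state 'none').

Compare each point to [37.711, 39.789]: sample 6 = 40.970 > UCL; sample 8 = 37.218 < LCL.

6, 8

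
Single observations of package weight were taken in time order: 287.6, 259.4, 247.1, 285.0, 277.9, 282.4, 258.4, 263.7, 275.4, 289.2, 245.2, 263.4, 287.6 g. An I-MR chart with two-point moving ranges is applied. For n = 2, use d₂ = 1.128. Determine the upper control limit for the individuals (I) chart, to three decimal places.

X̄ = (287.6 + 259.4 + 247.1 + 285.0 + 277.9 + 282.4 + 258.4 + 263.7 + 275.4 + 289.2 + 245.2 + 263.4 + 287.6) / 13 = 270.9462
Moving ranges: 28.2, 12.3, 37.9, 7.1, 4.5, 24.0, 5.3, 11.7, 13.8, 44.0, 18.2, 24.2; M̄R̄ = 231.2000 / 12 = 19.2667
UCL = X̄ + 3·M̄R̄/d₂ = 270.9462 + 3 × 19.2667 / 1.128 = 322.1873

322.187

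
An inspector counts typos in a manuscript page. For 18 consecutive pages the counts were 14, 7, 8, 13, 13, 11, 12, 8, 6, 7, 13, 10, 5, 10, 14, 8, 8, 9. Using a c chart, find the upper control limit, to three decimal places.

c̄ = (14 + 7 + 8 + 13 + 13 + 11 + 12 + 8 + 6 + 7 + 13 + 10 + 5 + 10 + 14 + 8 + 8 + 9) / 18 = 176 / 18 = 9.7778
UCL = c̄ + 3√c̄ = 9.7778 + 3 × √9.7778 = 9.7778 + 3 × 3.1269 = 19.1586

19.159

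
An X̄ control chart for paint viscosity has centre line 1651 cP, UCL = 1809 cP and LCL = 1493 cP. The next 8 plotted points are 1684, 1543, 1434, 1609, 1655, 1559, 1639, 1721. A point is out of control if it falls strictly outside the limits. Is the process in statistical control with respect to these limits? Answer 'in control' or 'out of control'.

Compare each point to [1493, 1809]: sample 3 = 1434 < LCL.

out of control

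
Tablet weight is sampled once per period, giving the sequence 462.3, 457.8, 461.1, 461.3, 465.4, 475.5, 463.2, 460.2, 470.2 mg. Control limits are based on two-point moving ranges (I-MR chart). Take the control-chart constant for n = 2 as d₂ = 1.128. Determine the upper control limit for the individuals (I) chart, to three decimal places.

X̄ = (462.3 + 457.8 + 461.1 + 461.3 + 465.4 + 475.5 + 463.2 + 460.2 + 470.2) / 9 = 464.1111
Moving ranges: 4.5, 3.3, 0.2, 4.1, 10.1, 12.3, 3.0, 10.0; M̄R̄ = 47.5000 / 8 = 5.9375
UCL = X̄ + 3·M̄R̄/d₂ = 464.1111 + 3 × 5.9375 / 1.128 = 479.9023

479.902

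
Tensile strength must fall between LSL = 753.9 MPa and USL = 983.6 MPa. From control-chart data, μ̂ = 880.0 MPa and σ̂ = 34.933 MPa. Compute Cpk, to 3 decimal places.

Cpu = (USL − μ̂) / (3σ̂) = (983.6 − 880.0) / (3 × 34.933) = 0.9886; Cpl = (μ̂ − LSL) / (3σ̂) = (880.0 − 753.9) / (3 × 34.933) = 1.2033; Cpk = min(Cpu, Cpl) = 0.9886

0.989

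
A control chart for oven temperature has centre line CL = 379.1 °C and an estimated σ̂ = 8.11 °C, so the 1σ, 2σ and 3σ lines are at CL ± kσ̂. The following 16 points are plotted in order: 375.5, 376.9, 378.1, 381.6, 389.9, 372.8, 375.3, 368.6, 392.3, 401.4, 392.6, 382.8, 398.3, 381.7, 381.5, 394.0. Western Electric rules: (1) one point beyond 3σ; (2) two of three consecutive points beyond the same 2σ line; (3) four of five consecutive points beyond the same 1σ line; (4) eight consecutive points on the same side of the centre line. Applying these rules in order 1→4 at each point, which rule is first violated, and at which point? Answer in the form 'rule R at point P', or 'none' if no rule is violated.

rule 3 at point 13

Zone of each point (C = within 1σ̂, B = 1σ̂–2σ̂, A = 2σ̂–3σ̂, * = beyond 3σ̂; sign = side of CL): 1:-C, 2:-C, 3:-C, 4:+C, 5:+B, 6:-C, 7:-C, 8:-B, 9:+B, 10:+A, 11:+B, 12:+C, 13:+A, 14:+C, 15:+C, 16:+B
Rule 3 (four of five consecutive points beyond the same 1σ limit) is satisfied at point 13.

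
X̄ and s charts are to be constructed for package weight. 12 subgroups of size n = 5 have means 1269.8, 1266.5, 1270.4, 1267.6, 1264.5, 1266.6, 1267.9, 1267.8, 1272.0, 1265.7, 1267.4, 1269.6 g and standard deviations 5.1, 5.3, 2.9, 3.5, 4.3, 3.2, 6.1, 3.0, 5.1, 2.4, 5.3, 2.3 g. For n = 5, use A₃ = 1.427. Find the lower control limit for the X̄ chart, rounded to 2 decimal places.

X̄̄ = (1269.8 + 1266.5 + 1270.4 + 1267.6 + 1264.5 + 1266.6 + 1267.9 + 1267.8 + 1272.0 + 1265.7 + 1267.4 + 1269.6) / 12 = 1267.9833
s̄ = (5.1 + 5.3 + 2.9 + 3.5 + 4.3 + 3.2 + 6.1 + 3.0 + 5.1 + 2.4 + 5.3 + 2.3) / 12 = 4.0417
LCL = X̄̄ − A₃·s̄ = 1267.9833 − 1.427 × 4.0417 = 1262.2159

1262.22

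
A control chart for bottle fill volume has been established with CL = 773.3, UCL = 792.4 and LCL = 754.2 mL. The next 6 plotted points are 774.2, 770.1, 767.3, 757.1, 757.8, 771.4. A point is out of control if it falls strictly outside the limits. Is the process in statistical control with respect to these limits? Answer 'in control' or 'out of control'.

in control

All 6 points lie within [754.2, 792.4].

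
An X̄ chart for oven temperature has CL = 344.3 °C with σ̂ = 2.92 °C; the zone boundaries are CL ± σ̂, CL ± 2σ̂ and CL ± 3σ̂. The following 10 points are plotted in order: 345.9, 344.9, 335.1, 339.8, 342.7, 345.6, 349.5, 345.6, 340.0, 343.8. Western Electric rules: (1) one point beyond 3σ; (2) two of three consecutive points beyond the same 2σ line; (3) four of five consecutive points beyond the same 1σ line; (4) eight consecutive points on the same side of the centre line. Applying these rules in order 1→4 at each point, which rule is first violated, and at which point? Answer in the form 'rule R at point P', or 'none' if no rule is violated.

Zone of each point (C = within 1σ̂, B = 1σ̂–2σ̂, A = 2σ̂–3σ̂, * = beyond 3σ̂; sign = side of CL): 1:+C, 2:+C, 3:-*, 4:-B, 5:-C, 6:+C, 7:+B, 8:+C, 9:-B, 10:-C
Rule 1 (one point beyond the 3σ limits) is satisfied at point 3.

rule 1 at point 3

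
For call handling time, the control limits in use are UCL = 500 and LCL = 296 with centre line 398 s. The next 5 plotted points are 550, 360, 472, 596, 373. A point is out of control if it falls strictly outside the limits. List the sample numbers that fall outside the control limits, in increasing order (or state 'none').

1, 4

Compare each point to [296, 500]: sample 1 = 550 > UCL; sample 4 = 596 > UCL.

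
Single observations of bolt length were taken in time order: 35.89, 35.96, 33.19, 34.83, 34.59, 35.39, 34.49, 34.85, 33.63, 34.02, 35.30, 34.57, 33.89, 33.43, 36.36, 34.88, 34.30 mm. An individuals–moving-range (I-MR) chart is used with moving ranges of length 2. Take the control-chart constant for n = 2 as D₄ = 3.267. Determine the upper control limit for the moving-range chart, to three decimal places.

3.375

Moving ranges: 0.07, 2.77, 1.64, 0.24, 0.80, 0.90, 0.36, 1.22, 0.39, 1.28, 0.73, 0.68, 0.46, 2.93, 1.48, 0.58; M̄R̄ = 16.5300 / 16 = 1.0331
UCL_MR = D₄·M̄R̄ = 3.267 × 1.0331 = 3.3752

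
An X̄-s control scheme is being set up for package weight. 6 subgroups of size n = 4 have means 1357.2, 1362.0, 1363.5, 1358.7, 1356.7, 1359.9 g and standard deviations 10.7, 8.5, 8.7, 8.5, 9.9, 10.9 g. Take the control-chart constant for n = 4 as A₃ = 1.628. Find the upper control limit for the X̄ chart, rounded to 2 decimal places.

X̄̄ = (1357.2 + 1362.0 + 1363.5 + 1358.7 + 1356.7 + 1359.9) / 6 = 1359.6667
s̄ = (10.7 + 8.5 + 8.7 + 8.5 + 9.9 + 10.9) / 6 = 9.5333
UCL = X̄̄ + A₃·s̄ = 1359.6667 + 1.628 × 9.5333 = 1375.1869

1375.19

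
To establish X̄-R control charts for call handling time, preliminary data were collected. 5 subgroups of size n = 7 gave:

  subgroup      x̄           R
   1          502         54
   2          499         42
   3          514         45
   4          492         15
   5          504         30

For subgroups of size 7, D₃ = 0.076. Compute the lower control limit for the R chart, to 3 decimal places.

R̄ = (54 + 42 + 45 + 15 + 30) / 5 = 186.0000 / 5 = 37.2000
LCL_R = D₃·R̄ = 0.076 × 37.2000 = 2.8272

2.827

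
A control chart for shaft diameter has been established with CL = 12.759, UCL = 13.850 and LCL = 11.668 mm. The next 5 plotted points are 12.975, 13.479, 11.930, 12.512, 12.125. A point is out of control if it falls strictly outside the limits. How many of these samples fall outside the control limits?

All 5 points lie within [11.668, 13.850].

0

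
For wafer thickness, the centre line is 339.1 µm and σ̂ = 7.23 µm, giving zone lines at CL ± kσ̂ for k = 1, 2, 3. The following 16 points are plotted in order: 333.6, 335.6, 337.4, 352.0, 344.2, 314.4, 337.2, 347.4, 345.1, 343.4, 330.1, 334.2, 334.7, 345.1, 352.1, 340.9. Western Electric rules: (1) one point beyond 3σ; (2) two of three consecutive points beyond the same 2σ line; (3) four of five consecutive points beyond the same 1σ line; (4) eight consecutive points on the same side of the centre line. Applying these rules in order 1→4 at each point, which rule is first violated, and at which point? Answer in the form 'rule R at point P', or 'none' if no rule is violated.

Zone of each point (C = within 1σ̂, B = 1σ̂–2σ̂, A = 2σ̂–3σ̂, * = beyond 3σ̂; sign = side of CL): 1:-C, 2:-C, 3:-C, 4:+B, 5:+C, 6:-*, 7:-C, 8:+B, 9:+C, 10:+C, 11:-B, 12:-C, 13:-C, 14:+C, 15:+B, 16:+C
Rule 1 (one point beyond the 3σ limits) is satisfied at point 6.

rule 1 at point 6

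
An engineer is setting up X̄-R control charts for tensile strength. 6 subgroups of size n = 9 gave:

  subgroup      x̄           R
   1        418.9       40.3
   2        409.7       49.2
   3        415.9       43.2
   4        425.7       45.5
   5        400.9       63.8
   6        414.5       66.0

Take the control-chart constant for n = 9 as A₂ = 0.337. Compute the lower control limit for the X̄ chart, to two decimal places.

396.97

X̄̄ = (418.9 + 409.7 + 415.9 + 425.7 + 400.9 + 414.5) / 6 = 2485.6000 / 6 = 414.2667
R̄ = (40.3 + 49.2 + 43.2 + 45.5 + 63.8 + 66.0) / 6 = 308.0000 / 6 = 51.3333
LCL = X̄̄ − A₂·R̄ = 414.2667 − 0.337 × 51.3333 = 396.9673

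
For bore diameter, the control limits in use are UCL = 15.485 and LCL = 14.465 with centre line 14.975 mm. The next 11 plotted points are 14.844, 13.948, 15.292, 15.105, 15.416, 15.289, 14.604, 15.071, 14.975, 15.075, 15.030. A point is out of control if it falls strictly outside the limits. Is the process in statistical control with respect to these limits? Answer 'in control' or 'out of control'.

out of control

Compare each point to [14.465, 15.485]: sample 2 = 13.948 < LCL.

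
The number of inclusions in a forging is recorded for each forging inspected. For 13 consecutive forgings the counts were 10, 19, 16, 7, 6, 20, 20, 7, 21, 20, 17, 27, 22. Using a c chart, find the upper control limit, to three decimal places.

28.423

c̄ = (10 + 19 + 16 + 7 + 6 + 20 + 20 + 7 + 21 + 20 + 17 + 27 + 22) / 13 = 212 / 13 = 16.3077
UCL = c̄ + 3√c̄ = 16.3077 + 3 × √16.3077 = 16.3077 + 3 × 4.0383 = 28.4225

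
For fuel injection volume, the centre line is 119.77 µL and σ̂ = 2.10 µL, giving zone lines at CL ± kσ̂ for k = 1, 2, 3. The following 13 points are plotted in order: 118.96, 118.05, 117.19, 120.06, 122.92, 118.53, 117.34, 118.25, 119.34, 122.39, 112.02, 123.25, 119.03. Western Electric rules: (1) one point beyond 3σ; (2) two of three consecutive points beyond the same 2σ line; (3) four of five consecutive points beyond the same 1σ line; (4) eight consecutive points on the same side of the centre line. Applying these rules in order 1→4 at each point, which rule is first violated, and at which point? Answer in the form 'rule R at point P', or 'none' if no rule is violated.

rule 1 at point 11

Zone of each point (C = within 1σ̂, B = 1σ̂–2σ̂, A = 2σ̂–3σ̂, * = beyond 3σ̂; sign = side of CL): 1:-C, 2:-C, 3:-B, 4:+C, 5:+B, 6:-C, 7:-B, 8:-C, 9:-C, 10:+B, 11:-*, 12:+B, 13:-C
Rule 1 (one point beyond the 3σ limits) is satisfied at point 11.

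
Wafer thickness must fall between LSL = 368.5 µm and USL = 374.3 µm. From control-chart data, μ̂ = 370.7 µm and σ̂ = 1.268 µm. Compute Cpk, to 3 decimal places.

Cpu = (USL − μ̂) / (3σ̂) = (374.3 − 370.7) / (3 × 1.268) = 0.9464; Cpl = (μ̂ − LSL) / (3σ̂) = (370.7 − 368.5) / (3 × 1.268) = 0.5783; Cpk = min(Cpu, Cpl) = 0.5783

0.578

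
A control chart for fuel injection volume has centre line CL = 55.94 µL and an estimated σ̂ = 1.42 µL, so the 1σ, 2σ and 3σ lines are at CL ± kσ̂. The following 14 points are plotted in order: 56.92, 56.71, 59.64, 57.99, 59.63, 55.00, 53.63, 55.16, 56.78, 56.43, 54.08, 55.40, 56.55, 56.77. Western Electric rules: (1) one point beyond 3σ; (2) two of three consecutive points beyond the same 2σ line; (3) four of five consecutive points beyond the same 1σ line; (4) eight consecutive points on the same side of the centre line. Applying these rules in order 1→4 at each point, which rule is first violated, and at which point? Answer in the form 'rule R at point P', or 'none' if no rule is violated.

Zone of each point (C = within 1σ̂, B = 1σ̂–2σ̂, A = 2σ̂–3σ̂, * = beyond 3σ̂; sign = side of CL): 1:+C, 2:+C, 3:+A, 4:+B, 5:+A, 6:-C, 7:-B, 8:-C, 9:+C, 10:+C, 11:-B, 12:-C, 13:+C, 14:+C
Rule 2 (two of three consecutive points beyond the same 2σ limit) is satisfied at point 5.

rule 2 at point 5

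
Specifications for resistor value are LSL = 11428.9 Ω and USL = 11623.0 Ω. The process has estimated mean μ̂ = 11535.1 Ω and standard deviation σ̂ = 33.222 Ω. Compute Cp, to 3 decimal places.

Cp = (USL − LSL) / (6σ̂) = (11623.0 − 11428.9) / (6 × 33.222) = 194.1000 / 199.3320 = 0.9738

0.974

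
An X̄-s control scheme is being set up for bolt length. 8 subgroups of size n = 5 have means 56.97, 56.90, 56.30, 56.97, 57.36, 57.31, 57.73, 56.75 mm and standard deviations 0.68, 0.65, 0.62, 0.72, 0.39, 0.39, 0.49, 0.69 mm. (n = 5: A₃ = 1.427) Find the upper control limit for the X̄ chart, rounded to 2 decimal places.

X̄̄ = (56.97 + 56.90 + 56.30 + 56.97 + 57.36 + 57.31 + 57.73 + 56.75) / 8 = 57.0362
s̄ = (0.68 + 0.65 + 0.62 + 0.72 + 0.39 + 0.39 + 0.49 + 0.69) / 8 = 0.5787
UCL = X̄̄ + A₃·s̄ = 57.0362 + 1.427 × 0.5787 = 57.8621

57.86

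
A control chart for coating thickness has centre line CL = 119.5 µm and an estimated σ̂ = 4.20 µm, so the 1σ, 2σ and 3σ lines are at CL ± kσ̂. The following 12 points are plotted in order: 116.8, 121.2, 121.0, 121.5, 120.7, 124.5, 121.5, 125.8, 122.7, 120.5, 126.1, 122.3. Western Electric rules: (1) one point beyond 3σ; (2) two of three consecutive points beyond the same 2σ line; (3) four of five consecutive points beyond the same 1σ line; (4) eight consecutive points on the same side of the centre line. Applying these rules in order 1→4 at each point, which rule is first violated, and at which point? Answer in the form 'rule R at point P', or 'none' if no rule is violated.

rule 4 at point 9

Zone of each point (C = within 1σ̂, B = 1σ̂–2σ̂, A = 2σ̂–3σ̂, * = beyond 3σ̂; sign = side of CL): 1:-C, 2:+C, 3:+C, 4:+C, 5:+C, 6:+B, 7:+C, 8:+B, 9:+C, 10:+C, 11:+B, 12:+C
Rule 4 (eight consecutive points on the same side of the centre line) is satisfied at point 9.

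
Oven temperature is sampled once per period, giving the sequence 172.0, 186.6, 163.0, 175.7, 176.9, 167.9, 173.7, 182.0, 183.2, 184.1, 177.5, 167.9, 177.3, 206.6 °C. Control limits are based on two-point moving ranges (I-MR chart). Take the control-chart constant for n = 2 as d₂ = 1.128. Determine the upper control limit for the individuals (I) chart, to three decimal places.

X̄ = (172.0 + 186.6 + 163.0 + 175.7 + 176.9 + 167.9 + 173.7 + 182.0 + 183.2 + 184.1 + 177.5 + 167.9 + 177.3 + 206.6) / 14 = 178.1714
Moving ranges: 14.6, 23.6, 12.7, 1.2, 9.0, 5.8, 8.3, 1.2, 0.9, 6.6, 9.6, 9.4, 29.3; M̄R̄ = 132.2000 / 13 = 10.1692
UCL = X̄ + 3·M̄R̄/d₂ = 178.1714 + 3 × 10.1692 / 1.128 = 205.2173

205.217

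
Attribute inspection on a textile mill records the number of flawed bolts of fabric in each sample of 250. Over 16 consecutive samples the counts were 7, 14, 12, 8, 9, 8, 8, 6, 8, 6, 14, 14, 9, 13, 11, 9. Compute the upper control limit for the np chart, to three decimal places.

18.933

p̄ = Σdᵢ / (k·n) = 156 / (16 × 250) = 0.03900
UCL = np̄ + 3·√(np̄(1−p̄)) = 9.7500 + 3 × √(9.7500×0.96100) = 9.7500 + 3 × 3.0610 = 18.9330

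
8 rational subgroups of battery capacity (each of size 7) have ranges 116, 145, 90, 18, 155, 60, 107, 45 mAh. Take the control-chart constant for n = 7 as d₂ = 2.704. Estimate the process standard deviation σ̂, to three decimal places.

R̄ = (116 + 145 + 90 + 18 + 155 + 60 + 107 + 45) / 8 = 92.0000
σ̂ = R̄ / d₂ = 92.0000 / 2.704 = 34.0237

34.024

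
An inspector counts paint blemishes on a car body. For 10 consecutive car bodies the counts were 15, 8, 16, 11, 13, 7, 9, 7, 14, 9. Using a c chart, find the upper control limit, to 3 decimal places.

20.805

c̄ = (15 + 8 + 16 + 11 + 13 + 7 + 9 + 7 + 14 + 9) / 10 = 109 / 10 = 10.9000
UCL = c̄ + 3√c̄ = 10.9000 + 3 × √10.9000 = 10.9000 + 3 × 3.3015 = 20.8045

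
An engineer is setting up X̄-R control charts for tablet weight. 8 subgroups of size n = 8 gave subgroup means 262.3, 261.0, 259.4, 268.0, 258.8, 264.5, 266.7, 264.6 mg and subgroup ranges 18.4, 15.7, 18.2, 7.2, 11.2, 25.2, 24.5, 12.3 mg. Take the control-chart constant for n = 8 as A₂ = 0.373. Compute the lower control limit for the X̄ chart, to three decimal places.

X̄̄ = (262.3 + 261.0 + 259.4 + 268.0 + 258.8 + 264.5 + 266.7 + 264.6) / 8 = 2105.3000 / 8 = 263.1625
R̄ = (18.4 + 15.7 + 18.2 + 7.2 + 11.2 + 25.2 + 24.5 + 12.3) / 8 = 132.7000 / 8 = 16.5875
LCL = X̄̄ − A₂·R̄ = 263.1625 − 0.373 × 16.5875 = 256.9754

256.975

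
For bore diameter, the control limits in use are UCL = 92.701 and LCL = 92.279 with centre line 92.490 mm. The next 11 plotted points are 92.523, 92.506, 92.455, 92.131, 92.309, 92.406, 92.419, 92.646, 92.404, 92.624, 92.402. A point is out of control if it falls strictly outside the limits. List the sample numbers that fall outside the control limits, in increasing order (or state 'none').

4

Compare each point to [92.279, 92.701]: sample 4 = 92.131 < LCL.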